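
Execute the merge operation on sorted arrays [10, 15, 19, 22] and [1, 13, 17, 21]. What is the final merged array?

Merging process:

Compare 10 vs 1: take 1 from right. Merged: [1]
Compare 10 vs 13: take 10 from left. Merged: [1, 10]
Compare 15 vs 13: take 13 from right. Merged: [1, 10, 13]
Compare 15 vs 17: take 15 from left. Merged: [1, 10, 13, 15]
Compare 19 vs 17: take 17 from right. Merged: [1, 10, 13, 15, 17]
Compare 19 vs 21: take 19 from left. Merged: [1, 10, 13, 15, 17, 19]
Compare 22 vs 21: take 21 from right. Merged: [1, 10, 13, 15, 17, 19, 21]
Append remaining from left: [22]. Merged: [1, 10, 13, 15, 17, 19, 21, 22]

Final merged array: [1, 10, 13, 15, 17, 19, 21, 22]
Total comparisons: 7

The merged array is [1, 10, 13, 15, 17, 19, 21, 22], requiring 7 comparisons. The merge step runs in O(n) time where n is the total number of elements.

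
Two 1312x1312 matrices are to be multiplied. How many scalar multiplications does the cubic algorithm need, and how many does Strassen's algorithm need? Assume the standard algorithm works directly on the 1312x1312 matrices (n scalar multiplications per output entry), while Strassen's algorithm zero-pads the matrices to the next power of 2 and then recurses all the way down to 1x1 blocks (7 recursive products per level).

Matrix multiplication for 1312x1312 matrices:

Strassen's algorithm requires power-of-2 dimensions. Pad 1312x1312 to 2048x2048 (next power of 2).

Standard algorithm: 1312^3 = 2258403328 multiplications
Strassen's algorithm: 7^(log2(2048)) = 7^11 = 1977326743 multiplications
Savings: 2258403328 - 1977326743 = 281076585 multiplications

Standard: 2258403328 multiplications (1312^3). Strassen: 1977326743 multiplications (7^11, after padding to 2048x2048). Strassen reduces 8 recursive multiplications to 7 at each level.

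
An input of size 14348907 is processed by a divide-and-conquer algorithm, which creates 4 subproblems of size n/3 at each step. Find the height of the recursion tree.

For divide and conquer with division factor 3:

Problem sizes at each level:
Level 0: 14348907
Level 1: 4782969
Level 2: 1594323
Level 3: 531441
Level 4: 177147
Level 5: 59049
Level 6: 19683
Level 7: 6561
Level 8: 2187
Level 9: 729
Level 10: 243
Level 11: 81
Level 12: 27
Level 13: 9
Level 14: 3
Level 15: 1

The root is level 0 and the size-1 base case is level 15 (the tree spans levels 0 through 15, i.e. 16 levels counting the root), so the depth is the number of divisions: log_3(14348907) = 15

The recursion tree depth is log_3(14348907) = 15. At each level, the problem size is divided by 3, so it takes 15 divisions to reduce to a base case of size 1. The algorithm makes 4 recursive calls at each level.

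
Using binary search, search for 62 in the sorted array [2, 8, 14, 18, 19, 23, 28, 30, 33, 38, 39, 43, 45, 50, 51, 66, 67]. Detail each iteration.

Binary search for 62 in [2, 8, 14, 18, 19, 23, 28, 30, 33, 38, 39, 43, 45, 50, 51, 66, 67]:

lo=0, hi=16, mid=8, arr[mid]=33 -> 33 < 62, search right half
lo=9, hi=16, mid=12, arr[mid]=45 -> 45 < 62, search right half
lo=13, hi=16, mid=14, arr[mid]=51 -> 51 < 62, search right half
lo=15, hi=16, mid=15, arr[mid]=66 -> 66 > 62, search left half
lo=15 > hi=14, target 62 not found

Binary search determines that 62 is not in the array after 4 comparisons. The search space was exhausted without finding the target.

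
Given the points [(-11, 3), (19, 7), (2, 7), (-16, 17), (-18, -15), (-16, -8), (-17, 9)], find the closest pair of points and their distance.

Computing all pairwise distances among 7 points:

d((-11, 3), (19, 7)) = 30.2655
d((-11, 3), (2, 7)) = 13.6015
d((-11, 3), (-16, 17)) = 14.8661
d((-11, 3), (-18, -15)) = 19.3132
d((-11, 3), (-16, -8)) = 12.083
d((-11, 3), (-17, 9)) = 8.4853
d((19, 7), (2, 7)) = 17.0
d((19, 7), (-16, 17)) = 36.4005
d((19, 7), (-18, -15)) = 43.0465
d((19, 7), (-16, -8)) = 38.0789
d((19, 7), (-17, 9)) = 36.0555
d((2, 7), (-16, 17)) = 20.5913
d((2, 7), (-18, -15)) = 29.7321
d((2, 7), (-16, -8)) = 23.4307
d((2, 7), (-17, 9)) = 19.105
d((-16, 17), (-18, -15)) = 32.0624
d((-16, 17), (-16, -8)) = 25.0
d((-16, 17), (-17, 9)) = 8.0623
d((-18, -15), (-16, -8)) = 7.2801 <-- minimum
d((-18, -15), (-17, 9)) = 24.0208
d((-16, -8), (-17, 9)) = 17.0294

Closest pair: (-18, -15) and (-16, -8) with distance 7.2801

The closest pair is (-18, -15) and (-16, -8) with Euclidean distance 7.2801. For 7 points, brute-force pairwise comparison is shown above. For large n, the divide-and-conquer algorithm (sort by x, recurse on halves, check the dividing strip) achieves O(n log n).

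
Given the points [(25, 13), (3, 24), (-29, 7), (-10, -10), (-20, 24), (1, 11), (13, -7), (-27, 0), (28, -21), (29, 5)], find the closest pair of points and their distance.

Computing all pairwise distances among 10 points:

d((25, 13), (3, 24)) = 24.5967
d((25, 13), (-29, 7)) = 54.3323
d((25, 13), (-10, -10)) = 41.8808
d((25, 13), (-20, 24)) = 46.3249
d((25, 13), (1, 11)) = 24.0832
d((25, 13), (13, -7)) = 23.3238
d((25, 13), (-27, 0)) = 53.6004
d((25, 13), (28, -21)) = 34.1321
d((25, 13), (29, 5)) = 8.9443
d((3, 24), (-29, 7)) = 36.2353
d((3, 24), (-10, -10)) = 36.4005
d((3, 24), (-20, 24)) = 23.0
d((3, 24), (1, 11)) = 13.1529
d((3, 24), (13, -7)) = 32.573
d((3, 24), (-27, 0)) = 38.4187
d((3, 24), (28, -21)) = 51.4782
d((3, 24), (29, 5)) = 32.2025
d((-29, 7), (-10, -10)) = 25.4951
d((-29, 7), (-20, 24)) = 19.2354
d((-29, 7), (1, 11)) = 30.2655
d((-29, 7), (13, -7)) = 44.2719
d((-29, 7), (-27, 0)) = 7.2801 <-- minimum
d((-29, 7), (28, -21)) = 63.5059
d((-29, 7), (29, 5)) = 58.0345
d((-10, -10), (-20, 24)) = 35.4401
d((-10, -10), (1, 11)) = 23.7065
d((-10, -10), (13, -7)) = 23.1948
d((-10, -10), (-27, 0)) = 19.7231
d((-10, -10), (28, -21)) = 39.5601
d((-10, -10), (29, 5)) = 41.7852
d((-20, 24), (1, 11)) = 24.6982
d((-20, 24), (13, -7)) = 45.2769
d((-20, 24), (-27, 0)) = 25.0
d((-20, 24), (28, -21)) = 65.7951
d((-20, 24), (29, 5)) = 52.5547
d((1, 11), (13, -7)) = 21.6333
d((1, 11), (-27, 0)) = 30.0832
d((1, 11), (28, -21)) = 41.8688
d((1, 11), (29, 5)) = 28.6356
d((13, -7), (-27, 0)) = 40.6079
d((13, -7), (28, -21)) = 20.5183
d((13, -7), (29, 5)) = 20.0
d((-27, 0), (28, -21)) = 58.8727
d((-27, 0), (29, 5)) = 56.2228
d((28, -21), (29, 5)) = 26.0192

Closest pair: (-29, 7) and (-27, 0) with distance 7.2801

The closest pair is (-29, 7) and (-27, 0) with Euclidean distance 7.2801. For 10 points, brute-force pairwise comparison is shown above. For large n, the divide-and-conquer algorithm (sort by x, recurse on halves, check the dividing strip) achieves O(n log n).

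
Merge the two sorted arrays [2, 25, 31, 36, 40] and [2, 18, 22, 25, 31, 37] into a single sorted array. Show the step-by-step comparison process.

Merging process:

Compare 2 vs 2: take 2 from left. Merged: [2]
Compare 25 vs 2: take 2 from right. Merged: [2, 2]
Compare 25 vs 18: take 18 from right. Merged: [2, 2, 18]
Compare 25 vs 22: take 22 from right. Merged: [2, 2, 18, 22]
Compare 25 vs 25: take 25 from left. Merged: [2, 2, 18, 22, 25]
Compare 31 vs 25: take 25 from right. Merged: [2, 2, 18, 22, 25, 25]
Compare 31 vs 31: take 31 from left. Merged: [2, 2, 18, 22, 25, 25, 31]
Compare 36 vs 31: take 31 from right. Merged: [2, 2, 18, 22, 25, 25, 31, 31]
Compare 36 vs 37: take 36 from left. Merged: [2, 2, 18, 22, 25, 25, 31, 31, 36]
Compare 40 vs 37: take 37 from right. Merged: [2, 2, 18, 22, 25, 25, 31, 31, 36, 37]
Append remaining from left: [40]. Merged: [2, 2, 18, 22, 25, 25, 31, 31, 36, 37, 40]

Final merged array: [2, 2, 18, 22, 25, 25, 31, 31, 36, 37, 40]
Total comparisons: 10

The merged array is [2, 2, 18, 22, 25, 25, 31, 31, 36, 37, 40], requiring 10 comparisons. The merge step runs in O(n) time where n is the total number of elements.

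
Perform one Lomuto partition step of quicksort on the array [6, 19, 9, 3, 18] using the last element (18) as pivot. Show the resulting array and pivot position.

Lomuto partition with pivot = 18:

Initial array: [6, 19, 9, 3, 18]

arr[0]=6 <= 18: swap with position 0, array becomes [6, 19, 9, 3, 18]
arr[1]=19 > 18: no swap
arr[2]=9 <= 18: swap with position 1, array becomes [6, 9, 19, 3, 18]
arr[3]=3 <= 18: swap with position 2, array becomes [6, 9, 3, 19, 18]

Place pivot at position 3: [6, 9, 3, 18, 19]
Pivot position: 3

After partitioning with pivot 18, the array becomes [6, 9, 3, 18, 19]. The pivot is placed at index 3. All elements to the left of the pivot are <= 18, and all elements to the right are > 18.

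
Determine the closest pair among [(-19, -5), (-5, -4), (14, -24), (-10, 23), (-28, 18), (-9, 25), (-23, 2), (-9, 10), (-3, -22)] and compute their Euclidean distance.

Computing all pairwise distances among 9 points:

d((-19, -5), (-5, -4)) = 14.0357
d((-19, -5), (14, -24)) = 38.0789
d((-19, -5), (-10, 23)) = 29.4109
d((-19, -5), (-28, 18)) = 24.6982
d((-19, -5), (-9, 25)) = 31.6228
d((-19, -5), (-23, 2)) = 8.0623
d((-19, -5), (-9, 10)) = 18.0278
d((-19, -5), (-3, -22)) = 23.3452
d((-5, -4), (14, -24)) = 27.5862
d((-5, -4), (-10, 23)) = 27.4591
d((-5, -4), (-28, 18)) = 31.8277
d((-5, -4), (-9, 25)) = 29.2746
d((-5, -4), (-23, 2)) = 18.9737
d((-5, -4), (-9, 10)) = 14.5602
d((-5, -4), (-3, -22)) = 18.1108
d((14, -24), (-10, 23)) = 52.7731
d((14, -24), (-28, 18)) = 59.397
d((14, -24), (-9, 25)) = 54.1295
d((14, -24), (-23, 2)) = 45.2217
d((14, -24), (-9, 10)) = 41.0488
d((14, -24), (-3, -22)) = 17.1172
d((-10, 23), (-28, 18)) = 18.6815
d((-10, 23), (-9, 25)) = 2.2361 <-- minimum
d((-10, 23), (-23, 2)) = 24.6982
d((-10, 23), (-9, 10)) = 13.0384
d((-10, 23), (-3, -22)) = 45.5412
d((-28, 18), (-9, 25)) = 20.2485
d((-28, 18), (-23, 2)) = 16.7631
d((-28, 18), (-9, 10)) = 20.6155
d((-28, 18), (-3, -22)) = 47.1699
d((-9, 25), (-23, 2)) = 26.9258
d((-9, 25), (-9, 10)) = 15.0
d((-9, 25), (-3, -22)) = 47.3814
d((-23, 2), (-9, 10)) = 16.1245
d((-23, 2), (-3, -22)) = 31.241
d((-9, 10), (-3, -22)) = 32.5576

Closest pair: (-10, 23) and (-9, 25) with distance 2.2361

The closest pair is (-10, 23) and (-9, 25) with Euclidean distance 2.2361. For 9 points, brute-force pairwise comparison is shown above. For large n, the divide-and-conquer algorithm (sort by x, recurse on halves, check the dividing strip) achieves O(n log n).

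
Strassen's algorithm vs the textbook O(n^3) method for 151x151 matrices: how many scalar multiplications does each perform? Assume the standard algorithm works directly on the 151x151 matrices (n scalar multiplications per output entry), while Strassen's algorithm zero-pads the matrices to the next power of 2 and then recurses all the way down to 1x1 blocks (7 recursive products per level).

Matrix multiplication for 151x151 matrices:

Strassen's algorithm requires power-of-2 dimensions. Pad 151x151 to 256x256 (next power of 2).

Standard algorithm: 151^3 = 3442951 multiplications
Strassen's algorithm: 7^(log2(256)) = 7^8 = 5764801 multiplications
Difference: 3442951 - 5764801 = -2321850 (Strassen uses MORE here due to padding overhead — for small or just-over-power-of-2 n, padding can outweigh the per-level savings)

Standard: 3442951 multiplications (151^3). Strassen: 5764801 multiplications (7^8, after padding to 256x256). Strassen reduces 8 recursive multiplications to 7 at each level.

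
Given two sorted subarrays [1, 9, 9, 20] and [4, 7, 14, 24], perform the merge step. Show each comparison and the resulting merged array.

Merging process:

Compare 1 vs 4: take 1 from left. Merged: [1]
Compare 9 vs 4: take 4 from right. Merged: [1, 4]
Compare 9 vs 7: take 7 from right. Merged: [1, 4, 7]
Compare 9 vs 14: take 9 from left. Merged: [1, 4, 7, 9]
Compare 9 vs 14: take 9 from left. Merged: [1, 4, 7, 9, 9]
Compare 20 vs 14: take 14 from right. Merged: [1, 4, 7, 9, 9, 14]
Compare 20 vs 24: take 20 from left. Merged: [1, 4, 7, 9, 9, 14, 20]
Append remaining from right: [24]. Merged: [1, 4, 7, 9, 9, 14, 20, 24]

Final merged array: [1, 4, 7, 9, 9, 14, 20, 24]
Total comparisons: 7

The merged array is [1, 4, 7, 9, 9, 14, 20, 24], requiring 7 comparisons. The merge step runs in O(n) time where n is the total number of elements.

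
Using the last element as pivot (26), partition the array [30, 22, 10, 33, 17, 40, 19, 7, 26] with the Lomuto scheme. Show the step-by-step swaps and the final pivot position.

Lomuto partition with pivot = 26:

Initial array: [30, 22, 10, 33, 17, 40, 19, 7, 26]

arr[0]=30 > 26: no swap
arr[1]=22 <= 26: swap with position 0, array becomes [22, 30, 10, 33, 17, 40, 19, 7, 26]
arr[2]=10 <= 26: swap with position 1, array becomes [22, 10, 30, 33, 17, 40, 19, 7, 26]
arr[3]=33 > 26: no swap
arr[4]=17 <= 26: swap with position 2, array becomes [22, 10, 17, 33, 30, 40, 19, 7, 26]
arr[5]=40 > 26: no swap
arr[6]=19 <= 26: swap with position 3, array becomes [22, 10, 17, 19, 30, 40, 33, 7, 26]
arr[7]=7 <= 26: swap with position 4, array becomes [22, 10, 17, 19, 7, 40, 33, 30, 26]

Place pivot at position 5: [22, 10, 17, 19, 7, 26, 33, 30, 40]
Pivot position: 5

After partitioning with pivot 26, the array becomes [22, 10, 17, 19, 7, 26, 33, 30, 40]. The pivot is placed at index 5. All elements to the left of the pivot are <= 26, and all elements to the right are > 26.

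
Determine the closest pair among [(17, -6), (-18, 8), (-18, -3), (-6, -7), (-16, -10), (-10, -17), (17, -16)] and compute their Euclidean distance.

Computing all pairwise distances among 7 points:

d((17, -6), (-18, 8)) = 37.6962
d((17, -6), (-18, -3)) = 35.1283
d((17, -6), (-6, -7)) = 23.0217
d((17, -6), (-16, -10)) = 33.2415
d((17, -6), (-10, -17)) = 29.1548
d((17, -6), (17, -16)) = 10.0
d((-18, 8), (-18, -3)) = 11.0
d((-18, 8), (-6, -7)) = 19.2094
d((-18, 8), (-16, -10)) = 18.1108
d((-18, 8), (-10, -17)) = 26.2488
d((-18, 8), (17, -16)) = 42.4382
d((-18, -3), (-6, -7)) = 12.6491
d((-18, -3), (-16, -10)) = 7.2801 <-- minimum
d((-18, -3), (-10, -17)) = 16.1245
d((-18, -3), (17, -16)) = 37.3363
d((-6, -7), (-16, -10)) = 10.4403
d((-6, -7), (-10, -17)) = 10.7703
d((-6, -7), (17, -16)) = 24.6982
d((-16, -10), (-10, -17)) = 9.2195
d((-16, -10), (17, -16)) = 33.541
d((-10, -17), (17, -16)) = 27.0185

Closest pair: (-18, -3) and (-16, -10) with distance 7.2801

The closest pair is (-18, -3) and (-16, -10) with Euclidean distance 7.2801. For 7 points, brute-force pairwise comparison is shown above. For large n, the divide-and-conquer algorithm (sort by x, recurse on halves, check the dividing strip) achieves O(n log n).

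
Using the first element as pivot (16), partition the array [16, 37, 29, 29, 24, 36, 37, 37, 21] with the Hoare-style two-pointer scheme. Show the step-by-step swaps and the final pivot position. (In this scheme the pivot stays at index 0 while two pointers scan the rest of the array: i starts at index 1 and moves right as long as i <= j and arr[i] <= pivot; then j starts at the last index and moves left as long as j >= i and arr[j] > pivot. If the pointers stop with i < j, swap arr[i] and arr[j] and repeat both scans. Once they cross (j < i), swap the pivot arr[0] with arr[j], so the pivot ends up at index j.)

Hoare-style two-pointer partition with pivot = 16:

Initial array: [16, 37, 29, 29, 24, 36, 37, 37, 21]

Pointers start at i = 1, j = 8.
i ends at 1, j ends at 0: the pointers have crossed (j < i), so scanning stops.

j = 0, so swapping arr[0] with arr[j] leaves the pivot at position 0: [16, 37, 29, 29, 24, 36, 37, 37, 21]
Pivot position: 0

After partitioning with pivot 16, the array becomes [16, 37, 29, 29, 24, 36, 37, 37, 21]. The pivot is placed at index 0. All elements to the left of the pivot are <= 16, and all elements to the right are > 16.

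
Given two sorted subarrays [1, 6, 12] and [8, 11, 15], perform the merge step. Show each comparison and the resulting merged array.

Merging process:

Compare 1 vs 8: take 1 from left. Merged: [1]
Compare 6 vs 8: take 6 from left. Merged: [1, 6]
Compare 12 vs 8: take 8 from right. Merged: [1, 6, 8]
Compare 12 vs 11: take 11 from right. Merged: [1, 6, 8, 11]
Compare 12 vs 15: take 12 from left. Merged: [1, 6, 8, 11, 12]
Append remaining from right: [15]. Merged: [1, 6, 8, 11, 12, 15]

Final merged array: [1, 6, 8, 11, 12, 15]
Total comparisons: 5

The merged array is [1, 6, 8, 11, 12, 15], requiring 5 comparisons. The merge step runs in O(n) time where n is the total number of elements.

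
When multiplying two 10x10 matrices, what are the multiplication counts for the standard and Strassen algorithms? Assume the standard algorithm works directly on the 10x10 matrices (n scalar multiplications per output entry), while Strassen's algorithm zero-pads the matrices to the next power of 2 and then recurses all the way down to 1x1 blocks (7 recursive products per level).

Matrix multiplication for 10x10 matrices:

Strassen's algorithm requires power-of-2 dimensions. Pad 10x10 to 16x16 (next power of 2).

Standard algorithm: 10^3 = 1000 multiplications
Strassen's algorithm: 7^(log2(16)) = 7^4 = 2401 multiplications
Difference: 1000 - 2401 = -1401 (Strassen uses MORE here due to padding overhead — for small or just-over-power-of-2 n, padding can outweigh the per-level savings)

Standard: 1000 multiplications (10^3). Strassen: 2401 multiplications (7^4, after padding to 16x16). Strassen reduces 8 recursive multiplications to 7 at each level.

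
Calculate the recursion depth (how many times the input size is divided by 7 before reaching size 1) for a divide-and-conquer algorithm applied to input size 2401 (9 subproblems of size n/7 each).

For divide and conquer with division factor 7:

Problem sizes at each level:
Level 0: 2401
Level 1: 343
Level 2: 49
Level 3: 7
Level 4: 1

The root is level 0 and the size-1 base case is level 4 (the tree spans levels 0 through 4, i.e. 5 levels counting the root), so the depth is the number of divisions: log_7(2401) = 4

The recursion tree depth is log_7(2401) = 4. At each level, the problem size is divided by 7, so it takes 4 divisions to reduce to a base case of size 1. The algorithm makes 9 recursive calls at each level.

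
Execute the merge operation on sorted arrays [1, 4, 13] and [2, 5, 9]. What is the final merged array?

Merging process:

Compare 1 vs 2: take 1 from left. Merged: [1]
Compare 4 vs 2: take 2 from right. Merged: [1, 2]
Compare 4 vs 5: take 4 from left. Merged: [1, 2, 4]
Compare 13 vs 5: take 5 from right. Merged: [1, 2, 4, 5]
Compare 13 vs 9: take 9 from right. Merged: [1, 2, 4, 5, 9]
Append remaining from left: [13]. Merged: [1, 2, 4, 5, 9, 13]

Final merged array: [1, 2, 4, 5, 9, 13]
Total comparisons: 5

The merged array is [1, 2, 4, 5, 9, 13], requiring 5 comparisons. The merge step runs in O(n) time where n is the total number of elements.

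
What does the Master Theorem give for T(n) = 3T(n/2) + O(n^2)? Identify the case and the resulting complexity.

Master Theorem for T(n) = 3T(n/2) + O(n^2):

a = 3, b = 2, c = 2
log_b(a) = log_2(3) = 1.5850

Case 3: c = 2 > log_2(3) = 1.5850
T(n) = O(n^2) = O(n^2)

For T(n) = 3T(n/2) + O(n^2): log_2(3) = 1.5850. This is Case 3 of the Master Theorem (c > log_b(a), work dominated by root), giving O(n^2).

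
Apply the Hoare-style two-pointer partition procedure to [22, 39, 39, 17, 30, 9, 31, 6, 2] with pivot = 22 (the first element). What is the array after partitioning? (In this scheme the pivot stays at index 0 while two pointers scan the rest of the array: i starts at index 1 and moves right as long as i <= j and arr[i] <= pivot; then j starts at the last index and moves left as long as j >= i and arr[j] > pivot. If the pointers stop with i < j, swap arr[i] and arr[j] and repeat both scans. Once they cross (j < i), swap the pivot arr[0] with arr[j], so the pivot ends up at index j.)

Hoare-style two-pointer partition with pivot = 22:

Initial array: [22, 39, 39, 17, 30, 9, 31, 6, 2]

Pointers start at i = 1, j = 8.
i stops at index 1 (arr[1]=39 > 22), j stops at index 8 (arr[8]=2 <= 22): swap arr[1] and arr[8], array becomes [22, 2, 39, 17, 30, 9, 31, 6, 39]
i stops at index 2 (arr[2]=39 > 22), j stops at index 7 (arr[7]=6 <= 22): swap arr[2] and arr[7], array becomes [22, 2, 6, 17, 30, 9, 31, 39, 39]
i stops at index 4 (arr[4]=30 > 22), j stops at index 5 (arr[5]=9 <= 22): swap arr[4] and arr[5], array becomes [22, 2, 6, 17, 9, 30, 31, 39, 39]
i ends at 5, j ends at 4: the pointers have crossed (j < i), so scanning stops.

Swap pivot arr[0] with arr[4] to place pivot at position 4: [9, 2, 6, 17, 22, 30, 31, 39, 39]
Pivot position: 4

After partitioning with pivot 22, the array becomes [9, 2, 6, 17, 22, 30, 31, 39, 39]. The pivot is placed at index 4. All elements to the left of the pivot are <= 22, and all elements to the right are > 22.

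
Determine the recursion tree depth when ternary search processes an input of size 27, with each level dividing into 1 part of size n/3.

For divide and conquer with division factor 3:

Problem sizes at each level:
Level 0: 27
Level 1: 9
Level 2: 3
Level 3: 1

The root is level 0 and the size-1 base case is level 3 (the tree spans levels 0 through 3, i.e. 4 levels counting the root), so the depth is the number of divisions: log_3(27) = 3

The recursion tree depth is log_3(27) = 3. At each level, the problem size is divided by 3, so it takes 3 divisions to reduce to a base case of size 1. The algorithm makes 1 recursive call at each level.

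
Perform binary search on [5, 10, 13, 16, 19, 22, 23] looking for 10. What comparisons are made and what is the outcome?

Binary search for 10 in [5, 10, 13, 16, 19, 22, 23]:

lo=0, hi=6, mid=3, arr[mid]=16 -> 16 > 10, search left half
lo=0, hi=2, mid=1, arr[mid]=10 -> Found target at index 1!

Binary search finds 10 at index 1 after 2 comparisons. The search repeatedly halves the search space by comparing with the middle element.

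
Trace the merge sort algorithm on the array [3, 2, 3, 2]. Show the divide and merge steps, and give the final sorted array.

Merge sort trace:

Split: [3, 2, 3, 2] -> [3, 2] and [3, 2]
  Split: [3, 2] -> [3] and [2]
  Merge: [3] + [2] -> [2, 3]
  Split: [3, 2] -> [3] and [2]
  Merge: [3] + [2] -> [2, 3]
Merge: [2, 3] + [2, 3] -> [2, 2, 3, 3]

Final sorted array: [2, 2, 3, 3]

The merge sort proceeds by recursively splitting the array and merging sorted halves.
After all merges, the sorted array is [2, 2, 3, 3].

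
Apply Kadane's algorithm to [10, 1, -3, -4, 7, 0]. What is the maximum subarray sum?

Using Kadane's algorithm on [10, 1, -3, -4, 7, 0]:

Scanning through the array:
Position 1 (value 1): max_ending_here = 11, max_so_far = 11
Position 2 (value -3): max_ending_here = 8, max_so_far = 11
Position 3 (value -4): max_ending_here = 4, max_so_far = 11
Position 4 (value 7): max_ending_here = 11, max_so_far = 11
Position 5 (value 0): max_ending_here = 11, max_so_far = 11

Maximum subarray: [10, 1]
Maximum sum: 11

The maximum subarray is [10, 1] with sum 11. This subarray runs from index 0 to index 1.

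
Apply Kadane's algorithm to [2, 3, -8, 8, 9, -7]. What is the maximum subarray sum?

Using Kadane's algorithm on [2, 3, -8, 8, 9, -7]:

Scanning through the array:
Position 1 (value 3): max_ending_here = 5, max_so_far = 5
Position 2 (value -8): max_ending_here = -3, max_so_far = 5
Position 3 (value 8): max_ending_here = 8, max_so_far = 8
Position 4 (value 9): max_ending_here = 17, max_so_far = 17
Position 5 (value -7): max_ending_here = 10, max_so_far = 17

Maximum subarray: [8, 9]
Maximum sum: 17

The maximum subarray is [8, 9] with sum 17. This subarray runs from index 3 to index 4.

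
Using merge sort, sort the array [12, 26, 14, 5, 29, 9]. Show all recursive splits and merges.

Merge sort trace:

Split: [12, 26, 14, 5, 29, 9] -> [12, 26, 14] and [5, 29, 9]
  Split: [12, 26, 14] -> [12] and [26, 14]
    Split: [26, 14] -> [26] and [14]
    Merge: [26] + [14] -> [14, 26]
  Merge: [12] + [14, 26] -> [12, 14, 26]
  Split: [5, 29, 9] -> [5] and [29, 9]
    Split: [29, 9] -> [29] and [9]
    Merge: [29] + [9] -> [9, 29]
  Merge: [5] + [9, 29] -> [5, 9, 29]
Merge: [12, 14, 26] + [5, 9, 29] -> [5, 9, 12, 14, 26, 29]

Final sorted array: [5, 9, 12, 14, 26, 29]

The merge sort proceeds by recursively splitting the array and merging sorted halves.
After all merges, the sorted array is [5, 9, 12, 14, 26, 29].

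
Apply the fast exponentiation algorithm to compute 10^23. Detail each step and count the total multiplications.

Computing 10^23 by squaring (build up from 10^1; each line after the first costs one multiplication):

10^1 = 10
10^2 = (10^1)^2 = 10^2 = 100
10^4 = (10^2)^2 = 100^2 = 10000
10^5 = 10 * 10^4 = 10 * 10000 = 100000
10^10 = (10^5)^2 = 100000^2 = 10000000000
10^11 = 10 * 10^10 = 10 * 10000000000 = 100000000000
10^22 = (10^11)^2 = 100000000000^2 = 10000000000000000000000
10^23 = 10 * 10^22 = 10 * 10000000000000000000000 = 100000000000000000000000

Result: 100000000000000000000000
Multiplications needed: 7 (7 lines after 10^1)

10^23 = 100000000000000000000000. Using exponentiation by squaring, this requires 7 multiplications. The key idea: if the exponent is even, square the half-power; if odd, multiply by the base once.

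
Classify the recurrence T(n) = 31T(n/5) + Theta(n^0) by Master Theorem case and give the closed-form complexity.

Master Theorem for T(n) = 31T(n/5) + O(n^0):

a = 31, b = 5, c = 0
log_b(a) = log_5(31) = 2.1337

Case 1: c = 0 < log_5(31) = 2.1337
T(n) = O(n^(log_5 31))

For T(n) = 31T(n/5) + O(n^0): log_5(31) = 2.1337. This is Case 1 of the Master Theorem (c < log_b(a), work dominated by leaves), giving O(n^(log_5 31)).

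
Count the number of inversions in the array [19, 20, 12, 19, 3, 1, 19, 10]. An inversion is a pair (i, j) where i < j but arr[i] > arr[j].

Finding inversions in [19, 20, 12, 19, 3, 1, 19, 10]:

(0, 2): arr[0]=19 > arr[2]=12
(0, 4): arr[0]=19 > arr[4]=3
(0, 5): arr[0]=19 > arr[5]=1
(0, 7): arr[0]=19 > arr[7]=10
(1, 2): arr[1]=20 > arr[2]=12
(1, 3): arr[1]=20 > arr[3]=19
(1, 4): arr[1]=20 > arr[4]=3
(1, 5): arr[1]=20 > arr[5]=1
(1, 6): arr[1]=20 > arr[6]=19
(1, 7): arr[1]=20 > arr[7]=10
(2, 4): arr[2]=12 > arr[4]=3
(2, 5): arr[2]=12 > arr[5]=1
(2, 7): arr[2]=12 > arr[7]=10
(3, 4): arr[3]=19 > arr[4]=3
(3, 5): arr[3]=19 > arr[5]=1
(3, 7): arr[3]=19 > arr[7]=10
(4, 5): arr[4]=3 > arr[5]=1
(6, 7): arr[6]=19 > arr[7]=10

Total inversions: 18

The array has 18 inversion(s): (0,2), (0,4), (0,5), (0,7), (1,2), (1,3), (1,4), (1,5), (1,6), (1,7), (2,4), (2,5), (2,7), (3,4), (3,5), (3,7), (4,5), (6,7). Each pair (i,j) satisfies i < j and arr[i] > arr[j].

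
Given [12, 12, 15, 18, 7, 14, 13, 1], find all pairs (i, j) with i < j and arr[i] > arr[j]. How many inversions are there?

Finding inversions in [12, 12, 15, 18, 7, 14, 13, 1]:

(0, 4): arr[0]=12 > arr[4]=7
(0, 7): arr[0]=12 > arr[7]=1
(1, 4): arr[1]=12 > arr[4]=7
(1, 7): arr[1]=12 > arr[7]=1
(2, 4): arr[2]=15 > arr[4]=7
(2, 5): arr[2]=15 > arr[5]=14
(2, 6): arr[2]=15 > arr[6]=13
(2, 7): arr[2]=15 > arr[7]=1
(3, 4): arr[3]=18 > arr[4]=7
(3, 5): arr[3]=18 > arr[5]=14
(3, 6): arr[3]=18 > arr[6]=13
(3, 7): arr[3]=18 > arr[7]=1
(4, 7): arr[4]=7 > arr[7]=1
(5, 6): arr[5]=14 > arr[6]=13
(5, 7): arr[5]=14 > arr[7]=1
(6, 7): arr[6]=13 > arr[7]=1

Total inversions: 16

The array has 16 inversion(s): (0,4), (0,7), (1,4), (1,7), (2,4), (2,5), (2,6), (2,7), (3,4), (3,5), (3,6), (3,7), (4,7), (5,6), (5,7), (6,7). Each pair (i,j) satisfies i < j and arr[i] > arr[j].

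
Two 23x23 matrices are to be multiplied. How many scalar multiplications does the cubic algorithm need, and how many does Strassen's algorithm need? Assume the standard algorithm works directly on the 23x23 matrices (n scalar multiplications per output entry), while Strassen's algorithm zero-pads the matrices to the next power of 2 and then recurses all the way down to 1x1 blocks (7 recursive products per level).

Matrix multiplication for 23x23 matrices:

Strassen's algorithm requires power-of-2 dimensions. Pad 23x23 to 32x32 (next power of 2).

Standard algorithm: 23^3 = 12167 multiplications
Strassen's algorithm: 7^(log2(32)) = 7^5 = 16807 multiplications
Difference: 12167 - 16807 = -4640 (Strassen uses MORE here due to padding overhead — for small or just-over-power-of-2 n, padding can outweigh the per-level savings)

Standard: 12167 multiplications (23^3). Strassen: 16807 multiplications (7^5, after padding to 32x32). Strassen reduces 8 recursive multiplications to 7 at each level.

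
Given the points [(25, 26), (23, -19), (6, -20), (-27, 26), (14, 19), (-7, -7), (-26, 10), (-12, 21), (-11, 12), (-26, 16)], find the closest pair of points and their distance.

Computing all pairwise distances among 10 points:

d((25, 26), (23, -19)) = 45.0444
d((25, 26), (6, -20)) = 49.7695
d((25, 26), (-27, 26)) = 52.0
d((25, 26), (14, 19)) = 13.0384
d((25, 26), (-7, -7)) = 45.9674
d((25, 26), (-26, 10)) = 53.4509
d((25, 26), (-12, 21)) = 37.3363
d((25, 26), (-11, 12)) = 38.6264
d((25, 26), (-26, 16)) = 51.9711
d((23, -19), (6, -20)) = 17.0294
d((23, -19), (-27, 26)) = 67.2681
d((23, -19), (14, 19)) = 39.0512
d((23, -19), (-7, -7)) = 32.311
d((23, -19), (-26, 10)) = 56.9386
d((23, -19), (-12, 21)) = 53.1507
d((23, -19), (-11, 12)) = 46.0109
d((23, -19), (-26, 16)) = 60.2163
d((6, -20), (-27, 26)) = 56.6127
d((6, -20), (14, 19)) = 39.8121
d((6, -20), (-7, -7)) = 18.3848
d((6, -20), (-26, 10)) = 43.8634
d((6, -20), (-12, 21)) = 44.7772
d((6, -20), (-11, 12)) = 36.2353
d((6, -20), (-26, 16)) = 48.1664
d((-27, 26), (14, 19)) = 41.5933
d((-27, 26), (-7, -7)) = 38.5876
d((-27, 26), (-26, 10)) = 16.0312
d((-27, 26), (-12, 21)) = 15.8114
d((-27, 26), (-11, 12)) = 21.2603
d((-27, 26), (-26, 16)) = 10.0499
d((14, 19), (-7, -7)) = 33.4215
d((14, 19), (-26, 10)) = 41.0
d((14, 19), (-12, 21)) = 26.0768
d((14, 19), (-11, 12)) = 25.9615
d((14, 19), (-26, 16)) = 40.1123
d((-7, -7), (-26, 10)) = 25.4951
d((-7, -7), (-12, 21)) = 28.4429
d((-7, -7), (-11, 12)) = 19.4165
d((-7, -7), (-26, 16)) = 29.8329
d((-26, 10), (-12, 21)) = 17.8045
d((-26, 10), (-11, 12)) = 15.1327
d((-26, 10), (-26, 16)) = 6.0 <-- minimum
d((-12, 21), (-11, 12)) = 9.0554
d((-12, 21), (-26, 16)) = 14.8661
d((-11, 12), (-26, 16)) = 15.5242

Closest pair: (-26, 10) and (-26, 16) with distance 6.0

The closest pair is (-26, 10) and (-26, 16) with Euclidean distance 6.0. For 10 points, brute-force pairwise comparison is shown above. For large n, the divide-and-conquer algorithm (sort by x, recurse on halves, check the dividing strip) achieves O(n log n).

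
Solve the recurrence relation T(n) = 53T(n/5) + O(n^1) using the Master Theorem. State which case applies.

Master Theorem for T(n) = 53T(n/5) + O(n^1):

a = 53, b = 5, c = 1
log_b(a) = log_5(53) = 2.4669

Case 1: c = 1 < log_5(53) = 2.4669
T(n) = O(n^(log_5 53))

For T(n) = 53T(n/5) + O(n^1): log_5(53) = 2.4669. This is Case 1 of the Master Theorem (c < log_b(a), work dominated by leaves), giving O(n^(log_5 53)).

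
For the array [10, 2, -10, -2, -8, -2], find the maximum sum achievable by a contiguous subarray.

Using Kadane's algorithm on [10, 2, -10, -2, -8, -2]:

Scanning through the array:
Position 1 (value 2): max_ending_here = 12, max_so_far = 12
Position 2 (value -10): max_ending_here = 2, max_so_far = 12
Position 3 (value -2): max_ending_here = 0, max_so_far = 12
Position 4 (value -8): max_ending_here = -8, max_so_far = 12
Position 5 (value -2): max_ending_here = -2, max_so_far = 12

Maximum subarray: [10, 2]
Maximum sum: 12

The maximum subarray is [10, 2] with sum 12. This subarray runs from index 0 to index 1.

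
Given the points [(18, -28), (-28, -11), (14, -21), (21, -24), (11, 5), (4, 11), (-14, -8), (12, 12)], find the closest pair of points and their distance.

Computing all pairwise distances among 8 points:

d((18, -28), (-28, -11)) = 49.0408
d((18, -28), (14, -21)) = 8.0623
d((18, -28), (21, -24)) = 5.0 <-- minimum
d((18, -28), (11, 5)) = 33.7343
d((18, -28), (4, 11)) = 41.4367
d((18, -28), (-14, -8)) = 37.7359
d((18, -28), (12, 12)) = 40.4475
d((-28, -11), (14, -21)) = 43.1741
d((-28, -11), (21, -24)) = 50.6952
d((-28, -11), (11, 5)) = 42.1545
d((-28, -11), (4, 11)) = 38.833
d((-28, -11), (-14, -8)) = 14.3178
d((-28, -11), (12, 12)) = 46.1411
d((14, -21), (21, -24)) = 7.6158
d((14, -21), (11, 5)) = 26.1725
d((14, -21), (4, 11)) = 33.5261
d((14, -21), (-14, -8)) = 30.8707
d((14, -21), (12, 12)) = 33.0606
d((21, -24), (11, 5)) = 30.6757
d((21, -24), (4, 11)) = 38.9102
d((21, -24), (-14, -8)) = 38.4838
d((21, -24), (12, 12)) = 37.108
d((11, 5), (4, 11)) = 9.2195
d((11, 5), (-14, -8)) = 28.178
d((11, 5), (12, 12)) = 7.0711
d((4, 11), (-14, -8)) = 26.1725
d((4, 11), (12, 12)) = 8.0623
d((-14, -8), (12, 12)) = 32.8024

Closest pair: (18, -28) and (21, -24) with distance 5.0

The closest pair is (18, -28) and (21, -24) with Euclidean distance 5.0. For 8 points, brute-force pairwise comparison is shown above. For large n, the divide-and-conquer algorithm (sort by x, recurse on halves, check the dividing strip) achieves O(n log n).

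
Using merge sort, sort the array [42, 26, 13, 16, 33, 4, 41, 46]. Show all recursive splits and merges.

Merge sort trace:

Split: [42, 26, 13, 16, 33, 4, 41, 46] -> [42, 26, 13, 16] and [33, 4, 41, 46]
  Split: [42, 26, 13, 16] -> [42, 26] and [13, 16]
    Split: [42, 26] -> [42] and [26]
    Merge: [42] + [26] -> [26, 42]
    Split: [13, 16] -> [13] and [16]
    Merge: [13] + [16] -> [13, 16]
  Merge: [26, 42] + [13, 16] -> [13, 16, 26, 42]
  Split: [33, 4, 41, 46] -> [33, 4] and [41, 46]
    Split: [33, 4] -> [33] and [4]
    Merge: [33] + [4] -> [4, 33]
    Split: [41, 46] -> [41] and [46]
    Merge: [41] + [46] -> [41, 46]
  Merge: [4, 33] + [41, 46] -> [4, 33, 41, 46]
Merge: [13, 16, 26, 42] + [4, 33, 41, 46] -> [4, 13, 16, 26, 33, 41, 42, 46]

Final sorted array: [4, 13, 16, 26, 33, 41, 42, 46]

The merge sort proceeds by recursively splitting the array and merging sorted halves.
After all merges, the sorted array is [4, 13, 16, 26, 33, 41, 42, 46].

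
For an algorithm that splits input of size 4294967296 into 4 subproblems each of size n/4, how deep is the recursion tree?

For divide and conquer with division factor 4:

Problem sizes at each level:
Level 0: 4294967296
Level 1: 1073741824
Level 2: 268435456
Level 3: 67108864
Level 4: 16777216
Level 5: 4194304
Level 6: 1048576
Level 7: 262144
Level 8: 65536
Level 9: 16384
Level 10: 4096
Level 11: 1024
Level 12: 256
Level 13: 64
Level 14: 16
Level 15: 4
Level 16: 1

The root is level 0 and the size-1 base case is level 16 (the tree spans levels 0 through 16, i.e. 17 levels counting the root), so the depth is the number of divisions: log_4(4294967296) = 16

The recursion tree depth is log_4(4294967296) = 16. At each level, the problem size is divided by 4, so it takes 16 divisions to reduce to a base case of size 1. The algorithm makes 4 recursive calls at each level.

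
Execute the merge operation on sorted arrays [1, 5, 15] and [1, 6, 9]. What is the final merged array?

Merging process:

Compare 1 vs 1: take 1 from left. Merged: [1]
Compare 5 vs 1: take 1 from right. Merged: [1, 1]
Compare 5 vs 6: take 5 from left. Merged: [1, 1, 5]
Compare 15 vs 6: take 6 from right. Merged: [1, 1, 5, 6]
Compare 15 vs 9: take 9 from right. Merged: [1, 1, 5, 6, 9]
Append remaining from left: [15]. Merged: [1, 1, 5, 6, 9, 15]

Final merged array: [1, 1, 5, 6, 9, 15]
Total comparisons: 5

The merged array is [1, 1, 5, 6, 9, 15], requiring 5 comparisons. The merge step runs in O(n) time where n is the total number of elements.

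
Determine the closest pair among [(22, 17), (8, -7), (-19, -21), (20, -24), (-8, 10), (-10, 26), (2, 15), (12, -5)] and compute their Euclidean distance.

Computing all pairwise distances among 8 points:

d((22, 17), (8, -7)) = 27.7849
d((22, 17), (-19, -21)) = 55.9017
d((22, 17), (20, -24)) = 41.0488
d((22, 17), (-8, 10)) = 30.8058
d((22, 17), (-10, 26)) = 33.2415
d((22, 17), (2, 15)) = 20.0998
d((22, 17), (12, -5)) = 24.1661
d((8, -7), (-19, -21)) = 30.4138
d((8, -7), (20, -24)) = 20.8087
d((8, -7), (-8, 10)) = 23.3452
d((8, -7), (-10, 26)) = 37.5899
d((8, -7), (2, 15)) = 22.8035
d((8, -7), (12, -5)) = 4.4721 <-- minimum
d((-19, -21), (20, -24)) = 39.1152
d((-19, -21), (-8, 10)) = 32.8938
d((-19, -21), (-10, 26)) = 47.8539
d((-19, -21), (2, 15)) = 41.6773
d((-19, -21), (12, -5)) = 34.8855
d((20, -24), (-8, 10)) = 44.0454
d((20, -24), (-10, 26)) = 58.3095
d((20, -24), (2, 15)) = 42.9535
d((20, -24), (12, -5)) = 20.6155
d((-8, 10), (-10, 26)) = 16.1245
d((-8, 10), (2, 15)) = 11.1803
d((-8, 10), (12, -5)) = 25.0
d((-10, 26), (2, 15)) = 16.2788
d((-10, 26), (12, -5)) = 38.0132
d((2, 15), (12, -5)) = 22.3607

Closest pair: (8, -7) and (12, -5) with distance 4.4721

The closest pair is (8, -7) and (12, -5) with Euclidean distance 4.4721. For 8 points, brute-force pairwise comparison is shown above. For large n, the divide-and-conquer algorithm (sort by x, recurse on halves, check the dividing strip) achieves O(n log n).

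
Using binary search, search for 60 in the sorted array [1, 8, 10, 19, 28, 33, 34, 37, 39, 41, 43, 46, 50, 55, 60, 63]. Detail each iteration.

Binary search for 60 in [1, 8, 10, 19, 28, 33, 34, 37, 39, 41, 43, 46, 50, 55, 60, 63]:

lo=0, hi=15, mid=7, arr[mid]=37 -> 37 < 60, search right half
lo=8, hi=15, mid=11, arr[mid]=46 -> 46 < 60, search right half
lo=12, hi=15, mid=13, arr[mid]=55 -> 55 < 60, search right half
lo=14, hi=15, mid=14, arr[mid]=60 -> Found target at index 14!

Binary search finds 60 at index 14 after 4 comparisons. The search repeatedly halves the search space by comparing with the middle element.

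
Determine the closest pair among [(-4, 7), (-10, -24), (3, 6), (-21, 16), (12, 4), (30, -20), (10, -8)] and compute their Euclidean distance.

Computing all pairwise distances among 7 points:

d((-4, 7), (-10, -24)) = 31.5753
d((-4, 7), (3, 6)) = 7.0711 <-- minimum
d((-4, 7), (-21, 16)) = 19.2354
d((-4, 7), (12, 4)) = 16.2788
d((-4, 7), (30, -20)) = 43.4166
d((-4, 7), (10, -8)) = 20.5183
d((-10, -24), (3, 6)) = 32.6956
d((-10, -24), (-21, 16)) = 41.4849
d((-10, -24), (12, 4)) = 35.609
d((-10, -24), (30, -20)) = 40.1995
d((-10, -24), (10, -8)) = 25.6125
d((3, 6), (-21, 16)) = 26.0
d((3, 6), (12, 4)) = 9.2195
d((3, 6), (30, -20)) = 37.4833
d((3, 6), (10, -8)) = 15.6525
d((-21, 16), (12, 4)) = 35.1141
d((-21, 16), (30, -20)) = 62.426
d((-21, 16), (10, -8)) = 39.2046
d((12, 4), (30, -20)) = 30.0
d((12, 4), (10, -8)) = 12.1655
d((30, -20), (10, -8)) = 23.3238

Closest pair: (-4, 7) and (3, 6) with distance 7.0711

The closest pair is (-4, 7) and (3, 6) with Euclidean distance 7.0711. For 7 points, brute-force pairwise comparison is shown above. For large n, the divide-and-conquer algorithm (sort by x, recurse on halves, check the dividing strip) achieves O(n log n).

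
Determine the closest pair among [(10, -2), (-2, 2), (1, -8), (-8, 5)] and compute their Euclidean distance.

Computing all pairwise distances among 4 points:

d((10, -2), (-2, 2)) = 12.6491
d((10, -2), (1, -8)) = 10.8167
d((10, -2), (-8, 5)) = 19.3132
d((-2, 2), (1, -8)) = 10.4403
d((-2, 2), (-8, 5)) = 6.7082 <-- minimum
d((1, -8), (-8, 5)) = 15.8114

Closest pair: (-2, 2) and (-8, 5) with distance 6.7082

The closest pair is (-2, 2) and (-8, 5) with Euclidean distance 6.7082. For 4 points, brute-force pairwise comparison is shown above. For large n, the divide-and-conquer algorithm (sort by x, recurse on halves, check the dividing strip) achieves O(n log n).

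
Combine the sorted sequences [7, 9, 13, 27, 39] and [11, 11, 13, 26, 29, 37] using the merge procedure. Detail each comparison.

Merging process:

Compare 7 vs 11: take 7 from left. Merged: [7]
Compare 9 vs 11: take 9 from left. Merged: [7, 9]
Compare 13 vs 11: take 11 from right. Merged: [7, 9, 11]
Compare 13 vs 11: take 11 from right. Merged: [7, 9, 11, 11]
Compare 13 vs 13: take 13 from left. Merged: [7, 9, 11, 11, 13]
Compare 27 vs 13: take 13 from right. Merged: [7, 9, 11, 11, 13, 13]
Compare 27 vs 26: take 26 from right. Merged: [7, 9, 11, 11, 13, 13, 26]
Compare 27 vs 29: take 27 from left. Merged: [7, 9, 11, 11, 13, 13, 26, 27]
Compare 39 vs 29: take 29 from right. Merged: [7, 9, 11, 11, 13, 13, 26, 27, 29]
Compare 39 vs 37: take 37 from right. Merged: [7, 9, 11, 11, 13, 13, 26, 27, 29, 37]
Append remaining from left: [39]. Merged: [7, 9, 11, 11, 13, 13, 26, 27, 29, 37, 39]

Final merged array: [7, 9, 11, 11, 13, 13, 26, 27, 29, 37, 39]
Total comparisons: 10

The merged array is [7, 9, 11, 11, 13, 13, 26, 27, 29, 37, 39], requiring 10 comparisons. The merge step runs in O(n) time where n is the total number of elements.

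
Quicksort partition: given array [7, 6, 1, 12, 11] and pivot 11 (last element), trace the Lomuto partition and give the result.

Lomuto partition with pivot = 11:

Initial array: [7, 6, 1, 12, 11]

arr[0]=7 <= 11: swap with position 0, array becomes [7, 6, 1, 12, 11]
arr[1]=6 <= 11: swap with position 1, array becomes [7, 6, 1, 12, 11]
arr[2]=1 <= 11: swap with position 2, array becomes [7, 6, 1, 12, 11]
arr[3]=12 > 11: no swap

Place pivot at position 3: [7, 6, 1, 11, 12]
Pivot position: 3

After partitioning with pivot 11, the array becomes [7, 6, 1, 11, 12]. The pivot is placed at index 3. All elements to the left of the pivot are <= 11, and all elements to the right are > 11.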